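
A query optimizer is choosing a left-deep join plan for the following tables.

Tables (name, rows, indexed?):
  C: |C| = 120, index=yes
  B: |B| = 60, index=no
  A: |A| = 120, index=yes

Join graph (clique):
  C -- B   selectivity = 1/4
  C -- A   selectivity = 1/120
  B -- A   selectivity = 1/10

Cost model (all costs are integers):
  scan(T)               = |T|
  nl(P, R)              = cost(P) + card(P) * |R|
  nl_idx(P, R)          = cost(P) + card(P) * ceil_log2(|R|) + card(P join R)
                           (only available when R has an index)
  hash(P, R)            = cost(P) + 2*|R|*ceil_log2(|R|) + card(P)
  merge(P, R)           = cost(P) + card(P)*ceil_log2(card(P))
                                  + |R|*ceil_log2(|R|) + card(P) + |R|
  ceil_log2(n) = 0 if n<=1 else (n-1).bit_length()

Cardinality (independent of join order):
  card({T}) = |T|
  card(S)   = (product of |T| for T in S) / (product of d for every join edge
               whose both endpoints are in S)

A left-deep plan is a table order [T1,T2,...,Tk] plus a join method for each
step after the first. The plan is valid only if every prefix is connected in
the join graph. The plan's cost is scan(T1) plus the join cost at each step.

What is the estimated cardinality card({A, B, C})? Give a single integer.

180

Tables in S: A(120), B(60), C(120)
Edges inside S: C-B(d=4), C-A(d=120), B-A(d=10)
numerator = 120 * 60 * 120 = 864000
denominator = 4 * 120 * 10 = 4800
card(S) = 864000 / 4800 = 180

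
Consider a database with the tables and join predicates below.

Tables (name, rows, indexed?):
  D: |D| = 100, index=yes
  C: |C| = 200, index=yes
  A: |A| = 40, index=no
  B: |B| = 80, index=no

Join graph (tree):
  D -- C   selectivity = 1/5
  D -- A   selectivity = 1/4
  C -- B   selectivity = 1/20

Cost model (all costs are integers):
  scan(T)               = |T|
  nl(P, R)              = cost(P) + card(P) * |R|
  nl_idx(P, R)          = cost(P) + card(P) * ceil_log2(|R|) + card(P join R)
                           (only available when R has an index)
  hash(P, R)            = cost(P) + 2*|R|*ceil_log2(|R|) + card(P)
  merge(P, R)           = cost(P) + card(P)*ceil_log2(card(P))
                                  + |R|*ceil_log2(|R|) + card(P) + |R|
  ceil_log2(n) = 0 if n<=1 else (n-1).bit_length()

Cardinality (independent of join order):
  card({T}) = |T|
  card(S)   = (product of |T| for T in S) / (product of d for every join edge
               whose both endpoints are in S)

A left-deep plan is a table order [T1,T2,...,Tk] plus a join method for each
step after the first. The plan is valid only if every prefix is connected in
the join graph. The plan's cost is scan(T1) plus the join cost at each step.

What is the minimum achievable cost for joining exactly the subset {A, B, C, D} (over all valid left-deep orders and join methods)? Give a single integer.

20200

Selinger DP over subsets of {A,B,C,D}:
  {D}: scan cost=100, card=100
  {C}: scan cost=200, card=200
  {A}: scan cost=40, card=40
  {B}: scan cost=80, card=80
  {CD}: card=4000; try (D,hash)→1800, (C,merge)→2700, (D,merge)→2800, (C,hash)→3400, (C,nl_idx)→4900, (D,nl_idx)→5600 …(+2); best=1800 via (D,hash)
  {AD}: card=1000; try (A,hash)→680, (D,merge)→1120, (A,merge)→1180, (D,nl_idx)→1320, (D,hash)→1480, (D,nl)→4040 …(+1); best=680 via (A,hash)
  {BC}: card=800; try (C,nl_idx)→1520, (B,hash)→1520, (C,merge)→2520, (B,merge)→2640, (C,hash)→3360, (C,nl)→16080 …(+1); best=1520 via (C,nl_idx)
  {ACD}: card=40000; try (C,hash)→4880, (A,hash)→6280, (C,merge)→13480, (C,nl_idx)→48680, (A,merge)→54080, (A,nl)→161800 …(+1); best=4880 via (C,hash)
  {BCD}: card=16000; try (D,hash)→3720, (B,hash)→6920, (D,merge)→11120, (D,nl_idx)→23120, (B,merge)→54440, (D,nl)→81520 …(+1); best=3720 via (D,hash)
  {ABCD}: card=160000; try (A,hash)→20200, (B,hash)→46000, (A,merge)→244000, (A,nl)→643720, (B,merge)→685520, (B,nl)→3204880; best=20200 via (A,hash)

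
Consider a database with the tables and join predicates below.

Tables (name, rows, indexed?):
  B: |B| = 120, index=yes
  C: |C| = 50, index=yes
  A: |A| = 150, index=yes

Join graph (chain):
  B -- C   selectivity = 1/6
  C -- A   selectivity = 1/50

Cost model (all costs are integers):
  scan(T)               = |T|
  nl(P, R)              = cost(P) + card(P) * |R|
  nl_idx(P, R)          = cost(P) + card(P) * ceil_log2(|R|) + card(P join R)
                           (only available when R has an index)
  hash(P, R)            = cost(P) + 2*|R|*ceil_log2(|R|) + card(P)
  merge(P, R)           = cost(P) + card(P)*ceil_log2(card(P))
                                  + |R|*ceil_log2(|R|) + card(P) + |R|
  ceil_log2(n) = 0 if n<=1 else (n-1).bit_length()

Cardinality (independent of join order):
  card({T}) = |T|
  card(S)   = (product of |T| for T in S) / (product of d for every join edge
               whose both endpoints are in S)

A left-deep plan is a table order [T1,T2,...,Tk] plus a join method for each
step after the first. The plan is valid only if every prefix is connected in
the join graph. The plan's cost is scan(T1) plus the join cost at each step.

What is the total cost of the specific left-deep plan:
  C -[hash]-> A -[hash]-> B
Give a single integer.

4330

step 1: scan C: cost=50, card=50
step 2: join A via hash
    card(P join A) = 50*150/(50) = 150
    cost = 50 + 2*150*8 + 50 = 2500
step 3: join B via hash
    card(P join B) = 150*120/(6) = 3000
    cost = 2500 + 2*120*7 + 150 = 4330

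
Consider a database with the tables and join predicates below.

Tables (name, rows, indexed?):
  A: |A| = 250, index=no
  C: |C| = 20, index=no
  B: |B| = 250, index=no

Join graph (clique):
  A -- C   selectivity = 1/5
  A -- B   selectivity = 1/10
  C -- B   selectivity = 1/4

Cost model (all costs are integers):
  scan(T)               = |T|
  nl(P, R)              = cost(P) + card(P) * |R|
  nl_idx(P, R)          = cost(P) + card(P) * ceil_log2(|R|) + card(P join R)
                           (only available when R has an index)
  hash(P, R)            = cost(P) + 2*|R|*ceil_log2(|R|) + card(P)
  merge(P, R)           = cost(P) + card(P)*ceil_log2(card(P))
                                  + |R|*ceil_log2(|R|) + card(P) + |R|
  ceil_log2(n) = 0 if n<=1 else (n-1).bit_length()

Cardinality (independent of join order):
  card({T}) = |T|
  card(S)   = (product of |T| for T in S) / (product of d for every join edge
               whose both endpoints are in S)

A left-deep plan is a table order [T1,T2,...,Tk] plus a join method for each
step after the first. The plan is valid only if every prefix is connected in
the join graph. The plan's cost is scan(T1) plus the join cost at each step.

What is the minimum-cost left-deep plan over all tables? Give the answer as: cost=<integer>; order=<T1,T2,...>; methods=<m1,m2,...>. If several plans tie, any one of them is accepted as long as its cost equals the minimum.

cost=5700; order=A,C,B; methods=hash,hash

Selinger DP (subsets sized 1..n):
  {A}: scan cost=250, card=250
  {C}: scan cost=20, card=20
  {B}: scan cost=250, card=250
  {AC}: card=1000; try (C,hash)→700, (A,merge)→2390, (C,merge)→2620, (A,hash)→4040, (A,nl)→5020, (C,nl)→5250; best=700 via (C,hash)
  {AB}: card=6250; try (B,hash)→4500, (A,hash)→4500, (B,merge)→4750, (A,merge)→4750, (B,nl)→62750, (A,nl)→62750; best=4500 via (B,hash)
  {BC}: card=1250; try (C,hash)→700, (B,merge)→2390, (C,merge)→2620, (B,hash)→4040, (B,nl)→5020, (C,nl)→5250; best=700 via (C,hash)
  {ABC}: card=6250; try (B,hash)→5700, (A,hash)→5950, (C,hash)→10950, (B,merge)→13950, (A,merge)→17950, (C,merge)→92120 …(+3); best=5700 via (B,hash)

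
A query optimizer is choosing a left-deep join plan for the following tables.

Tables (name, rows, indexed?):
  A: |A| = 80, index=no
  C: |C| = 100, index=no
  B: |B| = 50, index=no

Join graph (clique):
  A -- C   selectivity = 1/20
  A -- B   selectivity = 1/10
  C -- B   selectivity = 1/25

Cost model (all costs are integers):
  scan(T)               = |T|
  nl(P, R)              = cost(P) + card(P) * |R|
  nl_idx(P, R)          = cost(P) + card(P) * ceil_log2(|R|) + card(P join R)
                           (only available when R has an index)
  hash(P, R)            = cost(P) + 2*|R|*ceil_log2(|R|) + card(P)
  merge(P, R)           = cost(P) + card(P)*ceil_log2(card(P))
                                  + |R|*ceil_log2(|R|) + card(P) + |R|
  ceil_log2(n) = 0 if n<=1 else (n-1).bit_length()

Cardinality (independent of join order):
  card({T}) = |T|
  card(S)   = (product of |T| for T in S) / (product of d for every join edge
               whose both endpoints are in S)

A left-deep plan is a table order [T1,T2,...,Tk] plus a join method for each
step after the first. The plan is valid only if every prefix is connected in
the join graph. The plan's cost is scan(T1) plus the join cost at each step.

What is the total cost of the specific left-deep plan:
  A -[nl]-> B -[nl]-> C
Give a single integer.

44080

step 1: scan A: cost=80, card=80
step 2: join B via nl
    card(P join B) = 80*50/(10) = 400
    cost = 80 + 80*50 = 4080
step 3: join C via nl
    card(P join C) = 400*100/(20*25) = 80
    cost = 4080 + 400*100 = 44080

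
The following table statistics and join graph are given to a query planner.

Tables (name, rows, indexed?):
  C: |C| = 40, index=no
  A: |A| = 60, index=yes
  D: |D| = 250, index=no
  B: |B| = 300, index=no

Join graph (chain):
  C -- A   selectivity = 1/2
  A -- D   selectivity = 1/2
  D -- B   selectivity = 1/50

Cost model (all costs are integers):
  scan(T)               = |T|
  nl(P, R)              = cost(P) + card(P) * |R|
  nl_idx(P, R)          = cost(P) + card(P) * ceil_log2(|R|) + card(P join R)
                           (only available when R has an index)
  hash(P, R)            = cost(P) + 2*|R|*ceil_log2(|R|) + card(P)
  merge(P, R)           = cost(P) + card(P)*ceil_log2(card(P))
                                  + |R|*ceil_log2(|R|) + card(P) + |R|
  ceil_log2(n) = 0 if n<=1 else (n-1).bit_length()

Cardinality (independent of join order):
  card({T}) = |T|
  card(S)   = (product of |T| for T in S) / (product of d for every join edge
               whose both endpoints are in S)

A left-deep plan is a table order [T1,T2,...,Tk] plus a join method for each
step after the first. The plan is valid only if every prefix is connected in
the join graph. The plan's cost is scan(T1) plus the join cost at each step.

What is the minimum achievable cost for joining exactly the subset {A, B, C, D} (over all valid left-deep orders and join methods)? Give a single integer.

52300

Selinger DP over subsets of {A,B,C,D}:
  {C}: scan cost=40, card=40
  {A}: scan cost=60, card=60
  {D}: scan cost=250, card=250
  {B}: scan cost=300, card=300
  {AC}: card=1200; try (C,hash)→600, (A,merge)→740, (C,merge)→760, (A,hash)→800, (A,nl_idx)→1480, (A,nl)→2440 …(+1); best=600 via (C,hash)
  {AD}: card=7500; try (A,hash)→1220, (D,merge)→2730, (A,merge)→2920, (D,hash)→4120, (A,nl_idx)→9250, (D,nl)→15060 …(+1); best=1220 via (A,hash)
  {BD}: card=1500; try (D,hash)→4600, (B,merge)→5500, (D,merge)→5550, (B,hash)→5900, (B,nl)→75250, (D,nl)→75300; best=4600 via (D,hash)
  {ACD}: card=150000; try (D,hash)→5800, (C,hash)→9200, (D,merge)→17250, (C,merge)→106500, (D,nl)→300600, (C,nl)→301220; best=5800 via (D,hash)
  {ABD}: card=45000; try (A,hash)→6820, (B,hash)→14120, (A,merge)→23020, (A,nl_idx)→58600, (A,nl)→94600, (B,merge)→109220 …(+1); best=6820 via (A,hash)
  {ABCD}: card=900000; try (C,hash)→52300, (B,hash)→161200, (C,merge)→772100, (C,nl)→1806820, (B,merge)→2858800, (B,nl)→45005800; best=52300 via (C,hash)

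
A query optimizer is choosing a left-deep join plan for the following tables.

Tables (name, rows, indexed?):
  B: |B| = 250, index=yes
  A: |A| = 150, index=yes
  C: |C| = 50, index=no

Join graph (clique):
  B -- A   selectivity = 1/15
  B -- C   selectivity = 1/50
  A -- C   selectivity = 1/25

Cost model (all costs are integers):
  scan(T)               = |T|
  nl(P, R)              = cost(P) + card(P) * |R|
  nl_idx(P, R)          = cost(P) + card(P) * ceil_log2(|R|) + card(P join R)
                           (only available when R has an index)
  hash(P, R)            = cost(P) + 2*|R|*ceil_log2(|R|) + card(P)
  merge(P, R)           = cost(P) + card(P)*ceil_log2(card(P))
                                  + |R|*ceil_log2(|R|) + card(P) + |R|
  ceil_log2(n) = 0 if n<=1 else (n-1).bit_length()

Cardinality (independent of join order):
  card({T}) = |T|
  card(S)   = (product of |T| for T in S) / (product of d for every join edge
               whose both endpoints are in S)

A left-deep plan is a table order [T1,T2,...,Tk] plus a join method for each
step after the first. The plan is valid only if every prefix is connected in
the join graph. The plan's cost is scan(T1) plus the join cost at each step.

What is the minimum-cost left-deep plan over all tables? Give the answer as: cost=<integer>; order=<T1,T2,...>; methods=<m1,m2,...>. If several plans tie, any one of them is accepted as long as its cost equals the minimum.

Selinger DP (subsets sized 1..n):
  {B}: scan cost=250, card=250
  {A}: scan cost=150, card=150
  {C}: scan cost=50, card=50
  {AB}: card=2500; try (A,hash)→2900, (B,merge)→3750, (B,nl_idx)→3850, (A,merge)→3850, (B,hash)→4300, (A,nl_idx)→4750 …(+2); best=2900 via (A,hash)
  {BC}: card=250; try (B,nl_idx)→700, (C,hash)→1100, (B,merge)→2650, (C,merge)→2850, (B,hash)→4100, (B,nl)→12550 …(+1); best=700 via (B,nl_idx)
  {AC}: card=300; try (A,nl_idx)→750, (C,hash)→900, (A,merge)→1750, (C,merge)→1850, (A,hash)→2500, (A,nl)→7550 …(+1); best=750 via (A,nl_idx)
  {ABC}: card=100; try (A,nl_idx)→2800, (B,nl_idx)→3250, (A,hash)→3350, (A,merge)→4300, (B,hash)→5050, (C,hash)→6000 …(+5); best=2800 via (A,nl_idx)

cost=2800; order=C,B,A; methods=nl_idx,nl_idx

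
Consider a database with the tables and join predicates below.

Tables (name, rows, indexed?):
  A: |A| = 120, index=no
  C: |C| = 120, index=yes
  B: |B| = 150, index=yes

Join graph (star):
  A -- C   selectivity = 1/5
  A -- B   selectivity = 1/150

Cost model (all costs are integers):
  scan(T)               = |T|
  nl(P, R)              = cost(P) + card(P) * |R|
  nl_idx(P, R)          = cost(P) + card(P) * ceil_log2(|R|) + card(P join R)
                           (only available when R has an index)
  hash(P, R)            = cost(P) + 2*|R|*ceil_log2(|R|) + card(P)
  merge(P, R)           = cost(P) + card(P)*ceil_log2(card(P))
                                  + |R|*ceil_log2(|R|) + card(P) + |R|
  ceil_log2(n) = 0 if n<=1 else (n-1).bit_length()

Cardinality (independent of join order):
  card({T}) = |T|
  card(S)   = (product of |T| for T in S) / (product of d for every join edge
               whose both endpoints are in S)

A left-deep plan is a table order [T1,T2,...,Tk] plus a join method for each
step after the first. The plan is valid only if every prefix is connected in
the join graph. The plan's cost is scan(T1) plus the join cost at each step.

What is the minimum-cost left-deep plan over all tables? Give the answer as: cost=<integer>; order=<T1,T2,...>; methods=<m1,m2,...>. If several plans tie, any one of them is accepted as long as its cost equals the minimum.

Selinger DP (subsets sized 1..n):
  {A}: scan cost=120, card=120
  {C}: scan cost=120, card=120
  {B}: scan cost=150, card=150
  {AC}: card=2880; try (C,hash)→1920, (A,hash)→1920, (C,merge)→2040, (A,merge)→2040, (C,nl_idx)→3840, (C,nl)→14520 …(+1); best=1920 via (C,hash)
  {AB}: card=120; try (B,nl_idx)→1200, (A,hash)→1980, (B,merge)→2430, (A,merge)→2460, (B,hash)→2640, (B,nl)→18120 …(+1); best=1200 via (B,nl_idx)
  {ABC}: card=2880; try (C,hash)→3000, (C,merge)→3120, (C,nl_idx)→4920, (B,hash)→7200, (C,nl)→15600, (B,nl_idx)→27840 …(+2); best=3000 via (C,hash)

cost=3000; order=A,B,C; methods=nl_idx,hash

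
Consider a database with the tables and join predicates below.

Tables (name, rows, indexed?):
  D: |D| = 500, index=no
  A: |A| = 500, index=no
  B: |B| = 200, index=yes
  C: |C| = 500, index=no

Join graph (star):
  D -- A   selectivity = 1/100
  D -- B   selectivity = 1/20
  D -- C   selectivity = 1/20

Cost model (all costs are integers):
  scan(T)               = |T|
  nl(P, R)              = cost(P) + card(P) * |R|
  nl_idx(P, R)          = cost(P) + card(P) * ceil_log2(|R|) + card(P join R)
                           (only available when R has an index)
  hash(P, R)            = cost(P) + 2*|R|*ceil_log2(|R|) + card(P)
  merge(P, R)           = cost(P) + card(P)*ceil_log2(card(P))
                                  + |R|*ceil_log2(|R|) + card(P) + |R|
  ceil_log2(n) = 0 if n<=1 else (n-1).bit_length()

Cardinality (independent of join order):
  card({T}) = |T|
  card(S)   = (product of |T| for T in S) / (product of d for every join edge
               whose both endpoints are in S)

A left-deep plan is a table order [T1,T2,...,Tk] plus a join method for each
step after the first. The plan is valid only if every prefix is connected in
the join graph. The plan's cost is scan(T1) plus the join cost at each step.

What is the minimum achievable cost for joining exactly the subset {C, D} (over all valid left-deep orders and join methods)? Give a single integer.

Selinger DP over subsets of {C,D}:
  {D}: scan cost=500, card=500
  {C}: scan cost=500, card=500
  {CD}: card=12500; try (D,hash)→10000, (C,hash)→10000, (D,merge)→10500, (C,merge)→10500, (D,nl)→250500, (C,nl)→250500; best=10000 via (D,hash)

10000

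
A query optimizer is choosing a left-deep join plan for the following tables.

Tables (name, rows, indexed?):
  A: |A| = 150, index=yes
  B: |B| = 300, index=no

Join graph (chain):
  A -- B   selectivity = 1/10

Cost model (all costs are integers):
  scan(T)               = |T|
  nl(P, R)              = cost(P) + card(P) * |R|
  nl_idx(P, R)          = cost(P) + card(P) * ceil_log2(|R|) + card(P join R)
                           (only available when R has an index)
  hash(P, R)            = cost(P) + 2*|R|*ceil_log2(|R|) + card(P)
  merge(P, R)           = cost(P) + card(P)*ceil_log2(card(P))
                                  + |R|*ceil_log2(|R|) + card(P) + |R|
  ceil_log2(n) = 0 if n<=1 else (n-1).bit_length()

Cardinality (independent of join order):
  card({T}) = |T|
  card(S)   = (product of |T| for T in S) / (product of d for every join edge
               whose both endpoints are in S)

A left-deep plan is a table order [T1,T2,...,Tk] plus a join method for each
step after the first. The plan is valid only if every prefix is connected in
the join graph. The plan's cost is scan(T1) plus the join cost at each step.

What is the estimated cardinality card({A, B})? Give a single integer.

Tables in S: A(150), B(300)
Edges inside S: A-B(d=10)
numerator = 150 * 300 = 45000
denominator = 10 = 10
card(S) = 45000 / 10 = 4500

4500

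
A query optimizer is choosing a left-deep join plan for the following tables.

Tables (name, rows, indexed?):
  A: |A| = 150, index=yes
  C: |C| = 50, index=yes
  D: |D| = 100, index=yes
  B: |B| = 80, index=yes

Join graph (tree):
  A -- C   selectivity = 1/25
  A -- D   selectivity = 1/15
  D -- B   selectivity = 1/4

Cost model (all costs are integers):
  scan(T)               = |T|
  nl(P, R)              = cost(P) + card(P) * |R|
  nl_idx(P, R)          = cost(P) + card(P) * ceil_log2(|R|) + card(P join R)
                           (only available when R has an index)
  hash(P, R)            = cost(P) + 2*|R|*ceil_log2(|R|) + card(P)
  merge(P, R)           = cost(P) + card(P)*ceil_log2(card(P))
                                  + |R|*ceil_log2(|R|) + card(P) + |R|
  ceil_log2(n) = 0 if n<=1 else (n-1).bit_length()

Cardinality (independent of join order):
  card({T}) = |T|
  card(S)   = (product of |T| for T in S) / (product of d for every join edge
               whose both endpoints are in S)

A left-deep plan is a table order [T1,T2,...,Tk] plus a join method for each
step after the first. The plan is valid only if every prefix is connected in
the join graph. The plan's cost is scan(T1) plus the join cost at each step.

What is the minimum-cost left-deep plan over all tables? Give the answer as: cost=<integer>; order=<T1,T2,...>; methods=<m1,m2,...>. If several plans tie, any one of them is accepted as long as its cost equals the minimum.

cost=5570; order=C,A,D,B; methods=nl_idx,hash,hash

Selinger DP (subsets sized 1..n):
  {A}: scan cost=150, card=150
  {C}: scan cost=50, card=50
  {D}: scan cost=100, card=100
  {B}: scan cost=80, card=80
  {AC}: card=300; try (A,nl_idx)→750, (C,hash)→900, (C,nl_idx)→1350, (A,merge)→1750, (C,merge)→1850, (A,hash)→2500 …(+2); best=750 via (A,nl_idx)
  {AD}: card=1000; try (D,hash)→1700, (A,nl_idx)→1900, (D,nl_idx)→2200, (A,merge)→2250, (D,merge)→2300, (A,hash)→2600 …(+2); best=1700 via (D,hash)
  {BD}: card=2000; try (B,hash)→1320, (D,merge)→1520, (B,merge)→1540, (D,hash)→1560, (D,nl_idx)→2640, (B,nl_idx)→2800 …(+2); best=1320 via (B,hash)
  {ACD}: card=2000; try (D,hash)→2450, (C,hash)→3300, (D,merge)→4550, (D,nl_idx)→4850, (C,nl_idx)→9700, (C,merge)→13050 …(+2); best=2450 via (D,hash)
  {ABD}: card=20000; try (B,hash)→3820, (A,hash)→5720, (B,merge)→13340, (A,merge)→26670, (B,nl_idx)→28700, (A,nl_idx)→37320 …(+2); best=3820 via (B,hash)
  {ABCD}: card=40000; try (B,hash)→5570, (C,hash)→24420, (B,merge)→27090, (B,nl_idx)→56450, (B,nl)→162450, (C,nl_idx)→163820 …(+2); best=5570 via (B,hash)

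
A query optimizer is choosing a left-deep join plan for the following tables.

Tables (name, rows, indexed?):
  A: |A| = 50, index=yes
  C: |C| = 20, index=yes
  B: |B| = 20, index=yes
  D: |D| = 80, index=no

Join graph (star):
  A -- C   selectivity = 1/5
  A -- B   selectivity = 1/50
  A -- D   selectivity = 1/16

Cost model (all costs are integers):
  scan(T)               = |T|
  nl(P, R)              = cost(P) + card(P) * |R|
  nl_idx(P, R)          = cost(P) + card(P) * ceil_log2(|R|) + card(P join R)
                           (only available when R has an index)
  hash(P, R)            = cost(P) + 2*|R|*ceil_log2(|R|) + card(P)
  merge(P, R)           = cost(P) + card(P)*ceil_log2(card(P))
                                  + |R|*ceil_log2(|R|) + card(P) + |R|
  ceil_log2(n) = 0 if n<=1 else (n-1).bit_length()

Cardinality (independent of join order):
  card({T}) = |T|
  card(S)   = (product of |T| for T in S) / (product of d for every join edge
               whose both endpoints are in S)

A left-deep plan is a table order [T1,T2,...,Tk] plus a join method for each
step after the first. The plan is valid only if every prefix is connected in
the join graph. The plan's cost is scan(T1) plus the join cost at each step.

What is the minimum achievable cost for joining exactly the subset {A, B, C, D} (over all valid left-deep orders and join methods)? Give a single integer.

1220

Selinger DP over subsets of {A,B,C,D}:
  {A}: scan cost=50, card=50
  {C}: scan cost=20, card=20
  {B}: scan cost=20, card=20
  {D}: scan cost=80, card=80
  {AC}: card=200; try (C,hash)→300, (A,nl_idx)→340, (A,merge)→490, (C,nl_idx)→500, (C,merge)→520, (A,hash)→640 …(+2); best=300 via (C,hash)
  {AB}: card=20; try (A,nl_idx)→160, (B,hash)→300, (B,nl_idx)→320, (A,merge)→490, (B,merge)→520, (A,hash)→640 …(+2); best=160 via (A,nl_idx)
  {AD}: card=250; try (A,hash)→760, (A,nl_idx)→810, (D,merge)→1040, (A,merge)→1070, (D,hash)→1220, (D,nl)→4050 …(+1); best=760 via (A,hash)
  {ABC}: card=80; try (C,nl_idx)→340, (C,hash)→380, (C,merge)→400, (C,nl)→560, (B,hash)→700, (B,nl_idx)→1380 …(+2); best=340 via (C,nl_idx)
  {ACD}: card=1000; try (C,hash)→1210, (D,hash)→1620, (D,merge)→2740, (C,nl_idx)→3010, (C,merge)→3130, (C,nl)→5760 …(+1); best=1210 via (C,hash)
  {ABD}: card=100; try (D,merge)→920, (B,hash)→1210, (D,hash)→1300, (D,nl)→1760, (B,nl_idx)→2110, (B,merge)→3130 …(+1); best=920 via (D,merge)
  {ABCD}: card=400; try (C,hash)→1220, (D,hash)→1540, (D,merge)→1620, (C,nl_idx)→1820, (C,merge)→1840, (B,hash)→2410 …(+5); best=1220 via (C,hash)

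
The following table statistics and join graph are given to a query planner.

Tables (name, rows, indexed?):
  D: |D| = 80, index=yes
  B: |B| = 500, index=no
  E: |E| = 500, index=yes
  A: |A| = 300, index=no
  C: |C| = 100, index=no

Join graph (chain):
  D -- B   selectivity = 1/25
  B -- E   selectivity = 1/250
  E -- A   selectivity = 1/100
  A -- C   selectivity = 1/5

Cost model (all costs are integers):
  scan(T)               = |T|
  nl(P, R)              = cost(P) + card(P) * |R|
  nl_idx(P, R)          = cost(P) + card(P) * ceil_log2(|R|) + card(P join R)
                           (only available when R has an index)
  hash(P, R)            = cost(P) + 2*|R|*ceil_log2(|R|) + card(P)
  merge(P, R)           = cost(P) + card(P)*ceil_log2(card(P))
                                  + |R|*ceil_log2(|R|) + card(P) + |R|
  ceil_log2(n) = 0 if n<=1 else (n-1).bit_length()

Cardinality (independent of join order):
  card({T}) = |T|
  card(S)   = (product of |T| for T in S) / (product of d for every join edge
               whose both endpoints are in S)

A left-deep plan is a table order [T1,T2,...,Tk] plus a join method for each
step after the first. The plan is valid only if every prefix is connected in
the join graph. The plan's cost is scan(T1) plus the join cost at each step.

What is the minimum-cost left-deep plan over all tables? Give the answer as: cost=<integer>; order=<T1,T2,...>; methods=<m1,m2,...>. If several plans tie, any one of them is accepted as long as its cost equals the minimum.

cost=27520; order=B,E,A,D,C; methods=nl_idx,hash,hash,hash

Selinger DP (subsets sized 1..n):
  {D}: scan cost=80, card=80
  {B}: scan cost=500, card=500
  {E}: scan cost=500, card=500
  {A}: scan cost=300, card=300
  {C}: scan cost=100, card=100
  {BD}: card=1600; try (D,hash)→2120, (D,nl_idx)→5600, (B,merge)→5720, (D,merge)→6140, (B,hash)→9160, (B,nl)→40080 …(+1); best=2120 via (D,hash)
  {BE}: card=1000; try (E,nl_idx)→6000, (E,hash)→10000, (B,hash)→10000, (E,merge)→10500, (B,merge)→10500, (E,nl)→250500 …(+1); best=6000 via (E,nl_idx)
  {AE}: card=1500; try (E,nl_idx)→4500, (A,hash)→6400, (E,merge)→8300, (A,merge)→8500, (E,hash)→9600, (E,nl)→150300 …(+1); best=4500 via (E,nl_idx)
  {AC}: card=6000; try (C,hash)→2000, (A,merge)→3900, (C,merge)→4100, (A,hash)→5600, (A,nl)→30100, (C,nl)→30300; best=2000 via (C,hash)
  {BDE}: card=3200; try (D,hash)→8120, (E,hash)→12720, (D,nl_idx)→16200, (D,merge)→17640, (E,nl_idx)→19720, (E,merge)→26320 …(+2); best=8120 via (D,hash)
  {ABE}: card=3000; try (A,hash)→12400, (B,hash)→15000, (A,merge)→20000, (B,merge)→27500, (A,nl)→306000, (B,nl)→754500; best=12400 via (A,hash)
  {ACE}: card=30000; try (C,hash)→7400, (E,hash)→17000, (C,merge)→23300, (E,nl_idx)→86000, (E,merge)→91000, (C,nl)→154500 …(+1); best=7400 via (C,hash)
  {ABDE}: card=9600; try (D,hash)→16520, (A,hash)→16720, (D,nl_idx)→43000, (D,merge)→52040, (A,merge)→52720, (D,nl)→252400 …(+1); best=16520 via (D,hash)
  {ABCE}: card=60000; try (C,hash)→16800, (B,hash)→46400, (C,merge)→52200, (C,nl)→312400, (B,merge)→492400, (B,nl)→15007400; best=16800 via (C,hash)
  {ABCDE}: card=192000; try (C,hash)→27520, (D,hash)→77920, (C,merge)→161320, (D,nl_idx)→628800, (C,nl)→976520, (D,merge)→1037440 …(+1); best=27520 via (C,hash)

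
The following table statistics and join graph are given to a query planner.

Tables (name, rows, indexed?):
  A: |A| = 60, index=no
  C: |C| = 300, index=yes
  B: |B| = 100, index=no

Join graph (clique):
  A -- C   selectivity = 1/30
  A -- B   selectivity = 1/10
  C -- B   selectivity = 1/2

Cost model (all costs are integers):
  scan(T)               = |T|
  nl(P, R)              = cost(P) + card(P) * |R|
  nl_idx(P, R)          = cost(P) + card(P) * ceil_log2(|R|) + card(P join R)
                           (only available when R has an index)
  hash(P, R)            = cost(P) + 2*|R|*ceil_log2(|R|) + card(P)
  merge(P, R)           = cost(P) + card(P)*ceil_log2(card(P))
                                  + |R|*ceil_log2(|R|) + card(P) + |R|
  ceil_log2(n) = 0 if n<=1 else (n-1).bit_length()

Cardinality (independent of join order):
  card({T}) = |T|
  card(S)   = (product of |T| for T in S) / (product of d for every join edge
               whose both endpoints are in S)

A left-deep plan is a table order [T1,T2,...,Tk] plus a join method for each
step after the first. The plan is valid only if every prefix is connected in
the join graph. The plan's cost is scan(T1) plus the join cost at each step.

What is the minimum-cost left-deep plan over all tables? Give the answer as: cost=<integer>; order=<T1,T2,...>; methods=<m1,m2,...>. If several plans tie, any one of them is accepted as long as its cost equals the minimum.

cost=3200; order=A,C,B; methods=nl_idx,hash

Selinger DP (subsets sized 1..n):
  {A}: scan cost=60, card=60
  {C}: scan cost=300, card=300
  {B}: scan cost=100, card=100
  {AC}: card=600; try (C,nl_idx)→1200, (A,hash)→1320, (C,merge)→3480, (A,merge)→3720, (C,hash)→5520, (C,nl)→18060 …(+1); best=1200 via (C,nl_idx)
  {AB}: card=600; try (A,hash)→920, (B,merge)→1280, (A,merge)→1320, (B,hash)→1520, (B,nl)→6060, (A,nl)→6100; best=920 via (A,hash)
  {BC}: card=15000; try (B,hash)→2000, (C,merge)→3900, (B,merge)→4100, (C,hash)→5600, (C,nl_idx)→16000, (C,nl)→30100 …(+1); best=2000 via (B,hash)
  {ABC}: card=3000; try (B,hash)→3200, (C,hash)→6920, (B,merge)→8600, (C,nl_idx)→9320, (C,merge)→10520, (A,hash)→17720 …(+4); best=3200 via (B,hash)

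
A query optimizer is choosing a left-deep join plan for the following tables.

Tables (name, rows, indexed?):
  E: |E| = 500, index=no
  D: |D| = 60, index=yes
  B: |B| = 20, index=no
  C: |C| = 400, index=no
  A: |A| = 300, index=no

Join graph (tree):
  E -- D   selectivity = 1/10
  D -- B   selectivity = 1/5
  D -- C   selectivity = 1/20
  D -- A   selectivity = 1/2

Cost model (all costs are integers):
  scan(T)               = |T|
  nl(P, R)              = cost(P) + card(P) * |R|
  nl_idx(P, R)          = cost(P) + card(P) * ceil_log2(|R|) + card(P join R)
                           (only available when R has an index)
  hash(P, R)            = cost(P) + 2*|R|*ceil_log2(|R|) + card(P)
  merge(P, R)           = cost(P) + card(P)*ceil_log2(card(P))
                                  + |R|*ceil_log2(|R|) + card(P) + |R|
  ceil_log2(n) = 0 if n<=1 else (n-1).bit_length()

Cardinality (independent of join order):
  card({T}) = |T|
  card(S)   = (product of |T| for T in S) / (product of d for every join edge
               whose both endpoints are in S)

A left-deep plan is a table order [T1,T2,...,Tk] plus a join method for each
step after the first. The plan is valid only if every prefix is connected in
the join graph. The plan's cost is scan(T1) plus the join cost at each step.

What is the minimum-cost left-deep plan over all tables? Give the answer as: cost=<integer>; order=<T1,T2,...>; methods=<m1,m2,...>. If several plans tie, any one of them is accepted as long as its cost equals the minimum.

cost=262120; order=C,D,B,E,A; methods=hash,hash,hash,hash

Selinger DP (subsets sized 1..n):
  {E}: scan cost=500, card=500
  {D}: scan cost=60, card=60
  {B}: scan cost=20, card=20
  {C}: scan cost=400, card=400
  {A}: scan cost=300, card=300
  {DE}: card=3000; try (D,hash)→1720, (E,merge)→5480, (D,merge)→5920, (D,nl_idx)→6500, (E,hash)→9120, (E,nl)→30060 …(+1); best=1720 via (D,hash)
  {BD}: card=240; try (B,hash)→320, (D,nl_idx)→380, (D,merge)→560, (B,merge)→600, (D,hash)→760, (D,nl)→1220 …(+1); best=320 via (B,hash)
  {CD}: card=1200; try (D,hash)→1520, (D,nl_idx)→4000, (C,merge)→4480, (D,merge)→4820, (C,hash)→7320, (C,nl)→24060 …(+1); best=1520 via (D,hash)
  {AD}: card=9000; try (D,hash)→1320, (A,merge)→3480, (D,merge)→3720, (A,hash)→5520, (D,nl_idx)→11100, (A,nl)→18060 …(+1); best=1320 via (D,hash)
  {BDE}: card=12000; try (B,hash)→4920, (E,merge)→7480, (E,hash)→9560, (B,merge)→40840, (B,nl)→61720, (E,nl)→120320; best=4920 via (B,hash)
  {CDE}: card=60000; try (E,hash)→11720, (C,hash)→11920, (E,merge)→20920, (C,merge)→44720, (E,nl)→601520, (C,nl)→1201720; best=11720 via (E,hash)
  {ADE}: card=450000; try (A,hash)→10120, (E,hash)→19320, (A,merge)→43720, (E,merge)→141320, (A,nl)→901720, (E,nl)→4501320; best=10120 via (A,hash)
  {BCD}: card=4800; try (B,hash)→2920, (C,merge)→6480, (C,hash)→7760, (B,merge)→16040, (B,nl)→25520, (C,nl)→96320; best=2920 via (B,hash)
  {ABD}: card=36000; try (A,merge)→5480, (A,hash)→5960, (B,hash)→10520, (A,nl)→72320, (B,merge)→136440, (B,nl)→181320; best=5480 via (A,merge)
  {ACD}: card=180000; try (A,hash)→8120, (C,hash)→17520, (A,merge)→18920, (C,merge)→140320, (A,nl)→361520, (C,nl)→3601320; best=8120 via (A,hash)
  {BCDE}: card=240000; try (E,hash)→16720, (C,hash)→24120, (B,hash)→71920, (E,merge)→75120, (C,merge)→188920, (B,merge)→1031840 …(+3); best=16720 via (E,hash)
  {ABDE}: card=1800000; try (A,hash)→22320, (E,hash)→50480, (A,merge)→187920, (B,hash)→460320, (E,merge)→622480, (A,nl)→3604920 …(+3); best=22320 via (A,hash)
  {ACDE}: card=9000000; try (A,hash)→77120, (E,hash)→197120, (C,hash)→467320, (A,merge)→1034720, (E,merge)→3433120, (C,merge)→9014120 …(+3); best=77120 via (A,hash)
  {ABCD}: card=720000; try (A,hash)→13120, (C,hash)→48680, (A,merge)→73120, (B,hash)→188320, (C,merge)→621480, (A,nl)→1442920 …(+3); best=13120 via (A,hash)
  {ABCDE}: card=36000000; try (A,hash)→262120, (E,hash)→742120, (C,hash)→1829520, (A,merge)→4579720, (B,hash)→9077320, (E,merge)→15138120 …(+6); best=262120 via (A,hash)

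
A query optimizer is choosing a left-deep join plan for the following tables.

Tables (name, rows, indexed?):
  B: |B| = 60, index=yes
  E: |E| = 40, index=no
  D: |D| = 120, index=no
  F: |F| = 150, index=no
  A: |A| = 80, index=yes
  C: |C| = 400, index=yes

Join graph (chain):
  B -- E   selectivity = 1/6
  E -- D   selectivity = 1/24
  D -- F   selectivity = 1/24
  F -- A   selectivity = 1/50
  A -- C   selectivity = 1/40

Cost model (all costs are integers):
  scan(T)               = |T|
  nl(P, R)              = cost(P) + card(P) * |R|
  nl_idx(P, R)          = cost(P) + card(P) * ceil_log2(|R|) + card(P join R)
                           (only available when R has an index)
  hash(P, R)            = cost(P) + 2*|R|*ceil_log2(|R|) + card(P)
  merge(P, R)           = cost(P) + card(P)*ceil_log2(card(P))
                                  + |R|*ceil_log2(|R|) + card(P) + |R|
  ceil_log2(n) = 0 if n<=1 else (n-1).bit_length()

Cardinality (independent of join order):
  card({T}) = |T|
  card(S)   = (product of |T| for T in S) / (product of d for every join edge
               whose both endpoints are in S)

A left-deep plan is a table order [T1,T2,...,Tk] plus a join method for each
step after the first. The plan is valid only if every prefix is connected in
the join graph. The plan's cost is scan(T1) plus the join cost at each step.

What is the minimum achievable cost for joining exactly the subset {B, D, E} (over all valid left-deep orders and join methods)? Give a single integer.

Selinger DP over subsets of {B,D,E}:
  {B}: scan cost=60, card=60
  {E}: scan cost=40, card=40
  {D}: scan cost=120, card=120
  {BE}: card=400; try (E,hash)→600, (B,nl_idx)→680, (B,merge)→740, (E,merge)→760, (B,hash)→800, (B,nl)→2440 …(+1); best=600 via (E,hash)
  {DE}: card=200; try (E,hash)→720, (D,merge)→1280, (E,merge)→1360, (D,hash)→1760, (D,nl)→4840, (E,nl)→4920; best=720 via (E,hash)
  {BDE}: card=2000; try (B,hash)→1640, (D,hash)→2680, (B,merge)→2940, (B,nl_idx)→3920, (D,merge)→5560, (B,nl)→12720 …(+1); best=1640 via (B,hash)

1640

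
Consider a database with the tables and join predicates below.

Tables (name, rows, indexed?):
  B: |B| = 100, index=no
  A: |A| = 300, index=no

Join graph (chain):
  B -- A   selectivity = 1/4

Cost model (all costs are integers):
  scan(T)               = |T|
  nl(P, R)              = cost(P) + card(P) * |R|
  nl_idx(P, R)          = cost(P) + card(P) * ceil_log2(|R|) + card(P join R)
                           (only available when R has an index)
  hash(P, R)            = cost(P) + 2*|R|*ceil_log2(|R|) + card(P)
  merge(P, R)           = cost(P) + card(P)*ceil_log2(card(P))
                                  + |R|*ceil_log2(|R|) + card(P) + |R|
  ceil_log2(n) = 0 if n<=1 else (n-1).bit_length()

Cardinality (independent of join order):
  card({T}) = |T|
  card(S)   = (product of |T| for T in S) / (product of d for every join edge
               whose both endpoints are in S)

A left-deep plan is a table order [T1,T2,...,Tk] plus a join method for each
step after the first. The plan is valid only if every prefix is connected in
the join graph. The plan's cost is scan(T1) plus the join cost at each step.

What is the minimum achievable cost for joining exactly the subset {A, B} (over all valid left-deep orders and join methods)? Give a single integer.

2000

Selinger DP over subsets of {A,B}:
  {B}: scan cost=100, card=100
  {A}: scan cost=300, card=300
  {AB}: card=7500; try (B,hash)→2000, (A,merge)→3900, (B,merge)→4100, (A,hash)→5600, (A,nl)→30100, (B,nl)→30300; best=2000 via (B,hash)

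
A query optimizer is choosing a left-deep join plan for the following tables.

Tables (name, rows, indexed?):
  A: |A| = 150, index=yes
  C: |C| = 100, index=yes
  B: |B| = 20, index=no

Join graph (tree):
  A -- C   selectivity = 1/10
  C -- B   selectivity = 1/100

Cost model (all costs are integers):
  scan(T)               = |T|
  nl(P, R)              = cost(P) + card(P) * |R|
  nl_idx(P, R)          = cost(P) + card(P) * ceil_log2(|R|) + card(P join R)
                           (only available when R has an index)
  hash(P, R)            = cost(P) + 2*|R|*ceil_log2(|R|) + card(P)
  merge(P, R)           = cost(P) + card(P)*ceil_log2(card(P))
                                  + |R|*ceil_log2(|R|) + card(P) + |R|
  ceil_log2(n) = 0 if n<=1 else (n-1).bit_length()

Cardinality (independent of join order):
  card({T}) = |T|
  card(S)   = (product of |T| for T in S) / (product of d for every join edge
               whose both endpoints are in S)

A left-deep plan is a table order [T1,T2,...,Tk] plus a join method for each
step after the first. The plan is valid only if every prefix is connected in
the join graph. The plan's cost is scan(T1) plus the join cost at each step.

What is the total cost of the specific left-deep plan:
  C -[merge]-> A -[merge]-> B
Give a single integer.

20370

step 1: scan C: cost=100, card=100
step 2: join A via merge
    card(P join A) = 100*150/(10) = 1500
    cost = 100 + 100*7 + 150*8 + 100 + 150 = 2250
step 3: join B via merge
    card(P join B) = 1500*20/(100) = 300
    cost = 2250 + 1500*11 + 20*5 + 1500 + 20 = 20370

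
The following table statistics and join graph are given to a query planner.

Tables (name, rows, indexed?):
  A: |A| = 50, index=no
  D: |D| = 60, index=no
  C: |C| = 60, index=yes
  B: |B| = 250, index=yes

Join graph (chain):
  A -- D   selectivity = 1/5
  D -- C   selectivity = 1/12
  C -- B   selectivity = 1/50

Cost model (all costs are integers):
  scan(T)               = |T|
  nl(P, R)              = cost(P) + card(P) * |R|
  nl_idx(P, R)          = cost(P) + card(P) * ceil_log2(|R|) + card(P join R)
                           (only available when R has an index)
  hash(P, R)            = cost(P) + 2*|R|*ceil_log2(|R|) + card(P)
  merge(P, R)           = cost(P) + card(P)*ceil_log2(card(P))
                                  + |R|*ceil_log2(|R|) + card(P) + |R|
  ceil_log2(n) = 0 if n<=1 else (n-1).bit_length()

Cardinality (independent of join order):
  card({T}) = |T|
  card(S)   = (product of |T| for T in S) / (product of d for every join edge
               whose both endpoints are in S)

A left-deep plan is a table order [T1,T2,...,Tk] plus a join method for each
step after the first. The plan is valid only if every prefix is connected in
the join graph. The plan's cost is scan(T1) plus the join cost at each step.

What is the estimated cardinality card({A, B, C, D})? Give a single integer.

15000

Tables in S: A(50), B(250), C(60), D(60)
Edges inside S: A-D(d=5), D-C(d=12), C-B(d=50)
numerator = 50 * 250 * 60 * 60 = 45000000
denominator = 5 * 12 * 50 = 3000
card(S) = 45000000 / 3000 = 15000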